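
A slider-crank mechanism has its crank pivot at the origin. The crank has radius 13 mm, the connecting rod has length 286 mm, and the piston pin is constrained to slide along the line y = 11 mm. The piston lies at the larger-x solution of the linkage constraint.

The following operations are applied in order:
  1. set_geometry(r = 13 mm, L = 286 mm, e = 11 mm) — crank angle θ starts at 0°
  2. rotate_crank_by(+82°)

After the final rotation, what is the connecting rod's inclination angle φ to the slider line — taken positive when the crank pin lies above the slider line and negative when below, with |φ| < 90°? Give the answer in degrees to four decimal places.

0.3753

set_geometry: r = 13 mm, L = 286 mm, e = 11 mm; θ ← 0°
rotate_crank_by(+82°): θ ← 0° +82° = 82°
crank pin P = (r cos θ, r sin θ) = (1.809250, 12.873485)
h = r sin θ − e = 12.873485 − 11 = 1.873485
sin φ = h / L = 1.873485 / 286 = 0.00655065
φ = arcsin(0.00655065) = 0.375327°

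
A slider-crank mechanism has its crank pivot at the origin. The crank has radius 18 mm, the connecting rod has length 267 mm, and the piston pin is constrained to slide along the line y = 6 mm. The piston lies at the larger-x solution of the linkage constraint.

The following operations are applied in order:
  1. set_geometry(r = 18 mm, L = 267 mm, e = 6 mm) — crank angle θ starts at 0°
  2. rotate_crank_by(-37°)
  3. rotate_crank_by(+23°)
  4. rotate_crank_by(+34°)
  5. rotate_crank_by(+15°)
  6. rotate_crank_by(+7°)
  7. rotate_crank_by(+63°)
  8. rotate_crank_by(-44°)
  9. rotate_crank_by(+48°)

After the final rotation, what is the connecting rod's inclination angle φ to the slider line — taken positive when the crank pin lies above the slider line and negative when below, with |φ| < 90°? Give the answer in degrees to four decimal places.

set_geometry: r = 18 mm, L = 267 mm, e = 6 mm; θ ← 0°
rotate_crank_by(-37°): θ ← 0° -37° = -37°
rotate_crank_by(+23°): θ ← -37° +23° = -14°
rotate_crank_by(+34°): θ ← -14° +34° = 20°
rotate_crank_by(+15°): θ ← 20° +15° = 35°
rotate_crank_by(+7°): θ ← 35° +7° = 42°
rotate_crank_by(+63°): θ ← 42° +63° = 105°
rotate_crank_by(-44°): θ ← 105° -44° = 61°
rotate_crank_by(+48°): θ ← 61° +48° = 109°
crank pin P = (r cos θ, r sin θ) = (-5.860227, 17.019334)
h = r sin θ − e = 17.019334 − 6 = 11.019334
sin φ = h / L = 11.019334 / 267 = 0.04127092
φ = arcsin(0.04127092) = 2.365321°

2.3653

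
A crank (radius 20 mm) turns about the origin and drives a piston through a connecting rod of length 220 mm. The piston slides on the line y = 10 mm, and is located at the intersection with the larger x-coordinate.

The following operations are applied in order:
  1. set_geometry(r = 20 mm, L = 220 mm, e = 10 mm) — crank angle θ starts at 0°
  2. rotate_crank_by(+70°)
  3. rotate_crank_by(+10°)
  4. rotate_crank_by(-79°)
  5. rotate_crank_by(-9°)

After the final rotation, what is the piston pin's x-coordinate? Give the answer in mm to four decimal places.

set_geometry: r = 20 mm, L = 220 mm, e = 10 mm; θ ← 0°
rotate_crank_by(+70°): θ ← 0° +70° = 70°
rotate_crank_by(+10°): θ ← 70° +10° = 80°
rotate_crank_by(-79°): θ ← 80° -79° = 1°
rotate_crank_by(-9°): θ ← 1° -9° = -8°
crank pin P = (r cos θ, r sin θ) = (19.805361, -2.783462)
h = r sin θ − e = -2.783462 − 10 = -12.783462
x = r cos θ + √(L² − h²) = 19.805361 + √(48400.0 − 163.4169) = 19.805361 + 219.628284 = 239.433645

239.4336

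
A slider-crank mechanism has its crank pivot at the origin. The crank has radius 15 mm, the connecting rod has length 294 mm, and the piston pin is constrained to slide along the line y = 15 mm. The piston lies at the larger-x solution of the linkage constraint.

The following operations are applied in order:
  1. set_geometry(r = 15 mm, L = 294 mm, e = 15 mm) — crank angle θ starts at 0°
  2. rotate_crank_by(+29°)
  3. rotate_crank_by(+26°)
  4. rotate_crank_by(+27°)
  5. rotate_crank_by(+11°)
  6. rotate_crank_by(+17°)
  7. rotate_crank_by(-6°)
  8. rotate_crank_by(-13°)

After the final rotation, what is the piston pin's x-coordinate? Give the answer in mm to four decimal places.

set_geometry: r = 15 mm, L = 294 mm, e = 15 mm; θ ← 0°
rotate_crank_by(+29°): θ ← 0° +29° = 29°
rotate_crank_by(+26°): θ ← 29° +26° = 55°
rotate_crank_by(+27°): θ ← 55° +27° = 82°
rotate_crank_by(+11°): θ ← 82° +11° = 93°
rotate_crank_by(+17°): θ ← 93° +17° = 110°
rotate_crank_by(-6°): θ ← 110° -6° = 104°
rotate_crank_by(-13°): θ ← 104° -13° = 91°
crank pin P = (r cos θ, r sin θ) = (-0.261786, 14.997715)
h = r sin θ − e = 14.997715 − 15 = -0.002285
x = r cos θ + √(L² − h²) = -0.261786 + √(86436.0 − 0.0000) = -0.261786 + 294.000000 = 293.738214

293.7382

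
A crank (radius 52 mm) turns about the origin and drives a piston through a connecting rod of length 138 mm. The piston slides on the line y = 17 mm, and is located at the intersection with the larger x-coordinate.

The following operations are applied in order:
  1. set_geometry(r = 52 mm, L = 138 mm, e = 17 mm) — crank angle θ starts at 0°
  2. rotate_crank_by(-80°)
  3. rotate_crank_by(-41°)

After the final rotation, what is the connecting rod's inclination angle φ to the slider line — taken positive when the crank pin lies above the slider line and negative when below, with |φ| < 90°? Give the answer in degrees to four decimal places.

-26.4988

set_geometry: r = 52 mm, L = 138 mm, e = 17 mm; θ ← 0°
rotate_crank_by(-80°): θ ← 0° -80° = -80°
rotate_crank_by(-41°): θ ← -80° -41° = -121°
crank pin P = (r cos θ, r sin θ) = (-26.781980, -44.572700)
h = r sin θ − e = -44.572700 − 17 = -61.572700
sin φ = h / L = -61.572700 / 138 = -0.44617898
φ = arcsin(-0.44617898) = -26.498794°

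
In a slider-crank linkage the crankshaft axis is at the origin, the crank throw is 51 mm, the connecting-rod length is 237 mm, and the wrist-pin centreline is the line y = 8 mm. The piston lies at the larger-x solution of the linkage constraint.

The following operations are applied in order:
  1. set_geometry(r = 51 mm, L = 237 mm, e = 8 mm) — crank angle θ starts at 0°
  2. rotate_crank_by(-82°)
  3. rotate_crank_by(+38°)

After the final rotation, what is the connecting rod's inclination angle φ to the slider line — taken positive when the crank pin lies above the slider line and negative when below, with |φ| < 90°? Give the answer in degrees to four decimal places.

set_geometry: r = 51 mm, L = 237 mm, e = 8 mm; θ ← 0°
rotate_crank_by(-82°): θ ← 0° -82° = -82°
rotate_crank_by(+38°): θ ← -82° +38° = -44°
crank pin P = (r cos θ, r sin θ) = (36.686330, -35.427577)
h = r sin θ − e = -35.427577 − 8 = -43.427577
sin φ = h / L = -43.427577 / 237 = -0.18323872
φ = arcsin(-0.18323872) = -10.558463°

-10.5585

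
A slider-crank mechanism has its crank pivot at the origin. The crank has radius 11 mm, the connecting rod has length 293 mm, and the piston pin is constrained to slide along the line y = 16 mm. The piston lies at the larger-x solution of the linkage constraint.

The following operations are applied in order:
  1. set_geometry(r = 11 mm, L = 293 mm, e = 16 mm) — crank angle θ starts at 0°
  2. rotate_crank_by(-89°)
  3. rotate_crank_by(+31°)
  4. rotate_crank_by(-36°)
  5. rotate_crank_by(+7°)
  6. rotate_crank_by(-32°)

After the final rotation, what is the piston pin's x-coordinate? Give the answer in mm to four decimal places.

286.5448

set_geometry: r = 11 mm, L = 293 mm, e = 16 mm; θ ← 0°
rotate_crank_by(-89°): θ ← 0° -89° = -89°
rotate_crank_by(+31°): θ ← -89° +31° = -58°
rotate_crank_by(-36°): θ ← -58° -36° = -94°
rotate_crank_by(+7°): θ ← -94° +7° = -87°
rotate_crank_by(-32°): θ ← -87° -32° = -119°
crank pin P = (r cos θ, r sin θ) = (-5.332906, -9.620817)
h = r sin θ − e = -9.620817 − 16 = -25.620817
x = r cos θ + √(L² − h²) = -5.332906 + √(85849.0 − 656.4263) = -5.332906 + 291.877669 = 286.544763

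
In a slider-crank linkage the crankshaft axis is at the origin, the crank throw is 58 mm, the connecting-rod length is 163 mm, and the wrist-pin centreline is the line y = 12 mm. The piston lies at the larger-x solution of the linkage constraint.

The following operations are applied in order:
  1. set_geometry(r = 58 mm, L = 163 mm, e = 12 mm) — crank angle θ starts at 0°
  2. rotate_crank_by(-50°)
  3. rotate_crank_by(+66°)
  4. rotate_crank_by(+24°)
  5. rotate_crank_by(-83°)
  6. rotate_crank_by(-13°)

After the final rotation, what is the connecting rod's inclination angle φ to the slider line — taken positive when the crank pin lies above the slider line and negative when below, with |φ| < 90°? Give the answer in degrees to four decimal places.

set_geometry: r = 58 mm, L = 163 mm, e = 12 mm; θ ← 0°
rotate_crank_by(-50°): θ ← 0° -50° = -50°
rotate_crank_by(+66°): θ ← -50° +66° = 16°
rotate_crank_by(+24°): θ ← 16° +24° = 40°
rotate_crank_by(-83°): θ ← 40° -83° = -43°
rotate_crank_by(-13°): θ ← -43° -13° = -56°
crank pin P = (r cos θ, r sin θ) = (32.433188, -48.084179)
h = r sin θ − e = -48.084179 − 12 = -60.084179
sin φ = h / L = -60.084179 / 163 = -0.36861460
φ = arcsin(-0.36861460) = -21.630201°

-21.6302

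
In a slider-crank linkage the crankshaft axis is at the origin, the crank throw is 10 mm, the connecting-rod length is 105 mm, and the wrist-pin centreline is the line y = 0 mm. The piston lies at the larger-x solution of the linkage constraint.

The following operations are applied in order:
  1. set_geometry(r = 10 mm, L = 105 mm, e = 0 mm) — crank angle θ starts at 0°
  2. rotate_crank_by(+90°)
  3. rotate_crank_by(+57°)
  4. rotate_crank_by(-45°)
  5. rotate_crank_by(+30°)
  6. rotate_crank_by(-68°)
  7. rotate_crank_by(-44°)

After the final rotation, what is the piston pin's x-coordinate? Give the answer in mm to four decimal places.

set_geometry: r = 10 mm, L = 105 mm, e = 0 mm; θ ← 0°
rotate_crank_by(+90°): θ ← 0° +90° = 90°
rotate_crank_by(+57°): θ ← 90° +57° = 147°
rotate_crank_by(-45°): θ ← 147° -45° = 102°
rotate_crank_by(+30°): θ ← 102° +30° = 132°
rotate_crank_by(-68°): θ ← 132° -68° = 64°
rotate_crank_by(-44°): θ ← 64° -44° = 20°
crank pin P = (r cos θ, r sin θ) = (9.396926, 3.420201)
h = r sin θ − e = 3.420201 − 0 = 3.420201
x = r cos θ + √(L² − h²) = 9.396926 + √(11025.0 − 11.6978) = 9.396926 + 104.944282 = 114.341208

114.3412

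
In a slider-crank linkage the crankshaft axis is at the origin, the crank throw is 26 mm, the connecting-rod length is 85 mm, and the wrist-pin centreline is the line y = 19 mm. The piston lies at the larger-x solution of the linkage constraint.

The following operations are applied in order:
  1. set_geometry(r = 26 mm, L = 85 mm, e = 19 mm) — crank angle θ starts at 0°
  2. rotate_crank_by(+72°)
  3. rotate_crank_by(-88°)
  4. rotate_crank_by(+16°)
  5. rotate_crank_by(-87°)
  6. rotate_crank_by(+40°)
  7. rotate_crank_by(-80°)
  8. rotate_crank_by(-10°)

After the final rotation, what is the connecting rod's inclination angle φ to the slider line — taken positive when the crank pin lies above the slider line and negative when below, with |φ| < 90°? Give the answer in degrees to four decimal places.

set_geometry: r = 26 mm, L = 85 mm, e = 19 mm; θ ← 0°
rotate_crank_by(+72°): θ ← 0° +72° = 72°
rotate_crank_by(-88°): θ ← 72° -88° = -16°
rotate_crank_by(+16°): θ ← -16° +16° = 0°
rotate_crank_by(-87°): θ ← 0° -87° = -87°
rotate_crank_by(+40°): θ ← -87° +40° = -47°
rotate_crank_by(-80°): θ ← -47° -80° = -127°
rotate_crank_by(-10°): θ ← -127° -10° = -137°
crank pin P = (r cos θ, r sin θ) = (-19.015196, -17.731957)
h = r sin θ − e = -17.731957 − 19 = -36.731957
sin φ = h / L = -36.731957 / 85 = -0.43214067
φ = arcsin(-0.43214067) = -25.603490°

-25.6035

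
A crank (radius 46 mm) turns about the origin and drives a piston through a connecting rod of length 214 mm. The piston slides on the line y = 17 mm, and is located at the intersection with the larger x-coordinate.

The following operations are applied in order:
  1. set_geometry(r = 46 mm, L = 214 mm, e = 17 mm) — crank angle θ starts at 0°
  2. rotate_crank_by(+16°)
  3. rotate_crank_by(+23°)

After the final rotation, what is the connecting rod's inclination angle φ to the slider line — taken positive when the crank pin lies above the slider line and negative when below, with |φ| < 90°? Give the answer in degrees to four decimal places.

set_geometry: r = 46 mm, L = 214 mm, e = 17 mm; θ ← 0°
rotate_crank_by(+16°): θ ← 0° +16° = 16°
rotate_crank_by(+23°): θ ← 16° +23° = 39°
crank pin P = (r cos θ, r sin θ) = (35.748714, 28.948738)
h = r sin θ − e = 28.948738 − 17 = 11.948738
sin φ = h / L = 11.948738 / 214 = 0.05583522
φ = arcsin(0.05583522) = 3.200787°

3.2008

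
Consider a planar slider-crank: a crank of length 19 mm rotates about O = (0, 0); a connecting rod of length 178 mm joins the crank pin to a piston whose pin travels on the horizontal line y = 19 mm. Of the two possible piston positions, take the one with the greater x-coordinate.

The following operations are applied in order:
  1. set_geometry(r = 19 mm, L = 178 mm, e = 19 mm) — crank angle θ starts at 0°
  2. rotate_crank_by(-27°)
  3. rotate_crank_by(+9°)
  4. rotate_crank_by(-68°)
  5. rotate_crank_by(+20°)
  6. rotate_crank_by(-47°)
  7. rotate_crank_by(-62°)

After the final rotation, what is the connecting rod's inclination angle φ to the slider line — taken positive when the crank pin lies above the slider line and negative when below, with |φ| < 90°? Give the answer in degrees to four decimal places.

-6.6639

set_geometry: r = 19 mm, L = 178 mm, e = 19 mm; θ ← 0°
rotate_crank_by(-27°): θ ← 0° -27° = -27°
rotate_crank_by(+9°): θ ← -27° +9° = -18°
rotate_crank_by(-68°): θ ← -18° -68° = -86°
rotate_crank_by(+20°): θ ← -86° +20° = -66°
rotate_crank_by(-47°): θ ← -66° -47° = -113°
rotate_crank_by(-62°): θ ← -113° -62° = -175°
crank pin P = (r cos θ, r sin θ) = (-18.927699, -1.655959)
h = r sin θ − e = -1.655959 − 19 = -20.655959
sin φ = h / L = -20.655959 / 178 = -0.11604471
φ = arcsin(-0.11604471) = -6.663886°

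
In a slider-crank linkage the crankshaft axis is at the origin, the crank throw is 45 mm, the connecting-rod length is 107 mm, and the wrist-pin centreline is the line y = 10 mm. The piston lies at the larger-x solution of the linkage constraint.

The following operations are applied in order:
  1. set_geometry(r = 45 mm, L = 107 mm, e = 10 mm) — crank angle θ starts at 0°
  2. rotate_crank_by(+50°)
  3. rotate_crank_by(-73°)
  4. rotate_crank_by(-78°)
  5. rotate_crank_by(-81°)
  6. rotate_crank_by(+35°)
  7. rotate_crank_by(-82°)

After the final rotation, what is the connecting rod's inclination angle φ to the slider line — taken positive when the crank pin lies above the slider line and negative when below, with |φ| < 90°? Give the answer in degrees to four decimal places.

set_geometry: r = 45 mm, L = 107 mm, e = 10 mm; θ ← 0°
rotate_crank_by(+50°): θ ← 0° +50° = 50°
rotate_crank_by(-73°): θ ← 50° -73° = -23°
rotate_crank_by(-78°): θ ← -23° -78° = -101°
rotate_crank_by(-81°): θ ← -101° -81° = -182°
rotate_crank_by(+35°): θ ← -182° +35° = -147°
rotate_crank_by(-82°): θ ← -147° -82° = -229°
crank pin P = (r cos θ, r sin θ) = (-29.522656, 33.961931)
h = r sin θ − e = 33.961931 − 10 = 23.961931
sin φ = h / L = 23.961931 / 107 = 0.22394328
φ = arcsin(0.22394328) = 12.940747°

12.9407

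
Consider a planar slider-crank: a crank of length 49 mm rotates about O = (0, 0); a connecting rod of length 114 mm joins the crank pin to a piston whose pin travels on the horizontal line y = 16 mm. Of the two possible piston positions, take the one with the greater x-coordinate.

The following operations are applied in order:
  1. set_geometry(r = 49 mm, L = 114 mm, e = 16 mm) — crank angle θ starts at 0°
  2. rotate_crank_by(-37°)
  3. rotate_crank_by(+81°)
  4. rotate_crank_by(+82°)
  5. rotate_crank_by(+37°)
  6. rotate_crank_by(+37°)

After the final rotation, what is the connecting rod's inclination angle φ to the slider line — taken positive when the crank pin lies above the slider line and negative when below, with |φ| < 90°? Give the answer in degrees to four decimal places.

-16.6999

set_geometry: r = 49 mm, L = 114 mm, e = 16 mm; θ ← 0°
rotate_crank_by(-37°): θ ← 0° -37° = -37°
rotate_crank_by(+81°): θ ← -37° +81° = 44°
rotate_crank_by(+82°): θ ← 44° +82° = 126°
rotate_crank_by(+37°): θ ← 126° +37° = 163°
rotate_crank_by(+37°): θ ← 163° +37° = 200°
crank pin P = (r cos θ, r sin θ) = (-46.044938, -16.758987)
h = r sin θ − e = -16.758987 − 16 = -32.758987
sin φ = h / L = -32.758987 / 114 = -0.28735954
φ = arcsin(-0.28735954) = -16.699941°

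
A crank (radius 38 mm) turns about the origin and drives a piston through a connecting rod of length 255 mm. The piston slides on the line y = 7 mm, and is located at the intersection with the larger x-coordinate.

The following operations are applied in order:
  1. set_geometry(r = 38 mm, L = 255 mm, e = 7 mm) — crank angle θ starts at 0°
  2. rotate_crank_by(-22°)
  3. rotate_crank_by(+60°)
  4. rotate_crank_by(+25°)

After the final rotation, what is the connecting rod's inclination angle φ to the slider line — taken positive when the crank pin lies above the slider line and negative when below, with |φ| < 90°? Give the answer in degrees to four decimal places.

6.0460

set_geometry: r = 38 mm, L = 255 mm, e = 7 mm; θ ← 0°
rotate_crank_by(-22°): θ ← 0° -22° = -22°
rotate_crank_by(+60°): θ ← -22° +60° = 38°
rotate_crank_by(+25°): θ ← 38° +25° = 63°
crank pin P = (r cos θ, r sin θ) = (17.251639, 33.858248)
h = r sin θ − e = 33.858248 − 7 = 26.858248
sin φ = h / L = 26.858248 / 255 = 0.10532646
φ = arcsin(0.10532646) = 6.045976°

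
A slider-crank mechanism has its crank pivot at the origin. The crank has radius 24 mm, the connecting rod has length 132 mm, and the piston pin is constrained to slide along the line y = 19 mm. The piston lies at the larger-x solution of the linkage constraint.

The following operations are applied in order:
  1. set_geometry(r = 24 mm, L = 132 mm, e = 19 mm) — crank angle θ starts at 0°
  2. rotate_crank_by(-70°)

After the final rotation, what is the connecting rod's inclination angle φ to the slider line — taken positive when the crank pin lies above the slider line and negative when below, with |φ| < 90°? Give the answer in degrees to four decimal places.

set_geometry: r = 24 mm, L = 132 mm, e = 19 mm; θ ← 0°
rotate_crank_by(-70°): θ ← 0° -70° = -70°
crank pin P = (r cos θ, r sin θ) = (8.208483, -22.552623)
h = r sin θ − e = -22.552623 − 19 = -41.552623
sin φ = h / L = -41.552623 / 132 = -0.31479260
φ = arcsin(-0.31479260) = -18.348294°

-18.3483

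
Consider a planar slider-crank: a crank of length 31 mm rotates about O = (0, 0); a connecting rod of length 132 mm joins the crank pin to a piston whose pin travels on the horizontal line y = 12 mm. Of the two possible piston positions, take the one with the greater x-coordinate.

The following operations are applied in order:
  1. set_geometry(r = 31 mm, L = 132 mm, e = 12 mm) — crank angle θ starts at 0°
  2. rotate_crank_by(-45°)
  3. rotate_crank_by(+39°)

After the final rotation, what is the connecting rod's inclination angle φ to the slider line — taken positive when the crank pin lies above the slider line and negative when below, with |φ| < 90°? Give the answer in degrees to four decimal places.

-6.6300

set_geometry: r = 31 mm, L = 132 mm, e = 12 mm; θ ← 0°
rotate_crank_by(-45°): θ ← 0° -45° = -45°
rotate_crank_by(+39°): θ ← -45° +39° = -6°
crank pin P = (r cos θ, r sin θ) = (30.830179, -3.240382)
h = r sin θ − e = -3.240382 − 12 = -15.240382
sin φ = h / L = -15.240382 / 132 = -0.11545744
φ = arcsin(-0.11545744) = -6.630010°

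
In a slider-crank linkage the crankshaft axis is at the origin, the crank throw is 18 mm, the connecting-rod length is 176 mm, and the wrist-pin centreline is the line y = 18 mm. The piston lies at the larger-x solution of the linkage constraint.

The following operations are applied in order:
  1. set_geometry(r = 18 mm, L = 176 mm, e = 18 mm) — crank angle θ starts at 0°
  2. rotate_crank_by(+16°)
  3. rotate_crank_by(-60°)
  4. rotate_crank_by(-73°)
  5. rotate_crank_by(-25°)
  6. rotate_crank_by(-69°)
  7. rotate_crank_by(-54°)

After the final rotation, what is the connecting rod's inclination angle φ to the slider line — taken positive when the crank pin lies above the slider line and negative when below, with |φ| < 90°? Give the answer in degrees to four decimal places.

-0.0223

set_geometry: r = 18 mm, L = 176 mm, e = 18 mm; θ ← 0°
rotate_crank_by(+16°): θ ← 0° +16° = 16°
rotate_crank_by(-60°): θ ← 16° -60° = -44°
rotate_crank_by(-73°): θ ← -44° -73° = -117°
rotate_crank_by(-25°): θ ← -117° -25° = -142°
rotate_crank_by(-69°): θ ← -142° -69° = -211°
rotate_crank_by(-54°): θ ← -211° -54° = -265°
crank pin P = (r cos θ, r sin θ) = (-1.568803, 17.931505)
h = r sin θ − e = 17.931505 − 18 = -0.068495
sin φ = h / L = -0.068495 / 176 = -0.00038918
φ = arcsin(-0.00038918) = -0.022298°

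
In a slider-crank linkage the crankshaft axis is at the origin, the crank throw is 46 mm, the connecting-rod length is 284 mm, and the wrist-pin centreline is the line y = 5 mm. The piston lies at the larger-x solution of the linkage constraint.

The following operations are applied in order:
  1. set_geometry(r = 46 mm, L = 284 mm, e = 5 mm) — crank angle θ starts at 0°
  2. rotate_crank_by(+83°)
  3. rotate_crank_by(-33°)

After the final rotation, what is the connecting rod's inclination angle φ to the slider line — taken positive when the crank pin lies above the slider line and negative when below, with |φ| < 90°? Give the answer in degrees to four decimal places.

set_geometry: r = 46 mm, L = 284 mm, e = 5 mm; θ ← 0°
rotate_crank_by(+83°): θ ← 0° +83° = 83°
rotate_crank_by(-33°): θ ← 83° -33° = 50°
crank pin P = (r cos θ, r sin θ) = (29.568230, 35.238044)
h = r sin θ − e = 35.238044 − 5 = 30.238044
sin φ = h / L = 30.238044 / 284 = 0.10647199
φ = arcsin(0.10647199) = 6.111981°

6.1120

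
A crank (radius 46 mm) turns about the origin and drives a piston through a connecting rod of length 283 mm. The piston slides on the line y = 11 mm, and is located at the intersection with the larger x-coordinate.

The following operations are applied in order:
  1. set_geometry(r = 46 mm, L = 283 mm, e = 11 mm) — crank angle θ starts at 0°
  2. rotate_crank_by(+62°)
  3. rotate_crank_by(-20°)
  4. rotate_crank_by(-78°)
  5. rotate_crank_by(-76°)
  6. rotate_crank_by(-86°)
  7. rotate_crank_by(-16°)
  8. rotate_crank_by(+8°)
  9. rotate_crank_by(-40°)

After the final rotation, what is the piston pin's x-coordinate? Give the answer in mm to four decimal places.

set_geometry: r = 46 mm, L = 283 mm, e = 11 mm; θ ← 0°
rotate_crank_by(+62°): θ ← 0° +62° = 62°
rotate_crank_by(-20°): θ ← 62° -20° = 42°
rotate_crank_by(-78°): θ ← 42° -78° = -36°
rotate_crank_by(-76°): θ ← -36° -76° = -112°
rotate_crank_by(-86°): θ ← -112° -86° = -198°
rotate_crank_by(-16°): θ ← -198° -16° = -214°
rotate_crank_by(+8°): θ ← -214° +8° = -206°
rotate_crank_by(-40°): θ ← -206° -40° = -246°
crank pin P = (r cos θ, r sin θ) = (-18.709886, 42.023091)
h = r sin θ − e = 42.023091 − 11 = 31.023091
x = r cos θ + √(L² − h²) = -18.709886 + √(80089.0 − 962.4322) = -18.709886 + 281.294450 = 262.584565

262.5846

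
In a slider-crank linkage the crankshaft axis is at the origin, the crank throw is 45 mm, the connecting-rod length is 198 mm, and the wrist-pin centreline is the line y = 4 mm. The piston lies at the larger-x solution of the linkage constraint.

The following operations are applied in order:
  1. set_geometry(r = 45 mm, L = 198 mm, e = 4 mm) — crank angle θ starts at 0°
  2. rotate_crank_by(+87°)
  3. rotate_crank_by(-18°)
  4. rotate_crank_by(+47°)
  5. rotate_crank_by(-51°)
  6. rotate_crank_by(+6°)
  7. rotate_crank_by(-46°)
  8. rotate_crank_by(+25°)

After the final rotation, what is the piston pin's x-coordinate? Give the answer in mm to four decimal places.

224.5666

set_geometry: r = 45 mm, L = 198 mm, e = 4 mm; θ ← 0°
rotate_crank_by(+87°): θ ← 0° +87° = 87°
rotate_crank_by(-18°): θ ← 87° -18° = 69°
rotate_crank_by(+47°): θ ← 69° +47° = 116°
rotate_crank_by(-51°): θ ← 116° -51° = 65°
rotate_crank_by(+6°): θ ← 65° +6° = 71°
rotate_crank_by(-46°): θ ← 71° -46° = 25°
rotate_crank_by(+25°): θ ← 25° +25° = 50°
crank pin P = (r cos θ, r sin θ) = (28.925442, 34.472000)
h = r sin θ − e = 34.472000 − 4 = 30.472000
x = r cos θ + √(L² − h²) = 28.925442 + √(39204.0 − 928.5428) = 28.925442 + 195.641144 = 224.566586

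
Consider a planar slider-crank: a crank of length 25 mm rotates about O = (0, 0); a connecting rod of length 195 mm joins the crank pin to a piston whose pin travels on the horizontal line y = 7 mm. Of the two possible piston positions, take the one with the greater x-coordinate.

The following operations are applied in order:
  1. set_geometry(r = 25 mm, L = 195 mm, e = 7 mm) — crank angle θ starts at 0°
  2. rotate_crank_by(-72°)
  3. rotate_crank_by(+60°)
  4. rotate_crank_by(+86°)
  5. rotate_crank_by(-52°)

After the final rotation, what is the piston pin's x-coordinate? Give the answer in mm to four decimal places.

set_geometry: r = 25 mm, L = 195 mm, e = 7 mm; θ ← 0°
rotate_crank_by(-72°): θ ← 0° -72° = -72°
rotate_crank_by(+60°): θ ← -72° +60° = -12°
rotate_crank_by(+86°): θ ← -12° +86° = 74°
rotate_crank_by(-52°): θ ← 74° -52° = 22°
crank pin P = (r cos θ, r sin θ) = (23.179596, 9.365165)
h = r sin θ − e = 9.365165 − 7 = 2.365165
x = r cos θ + √(L² − h²) = 23.179596 + √(38025.0 − 5.5940) = 23.179596 + 194.985656 = 218.165252

218.1653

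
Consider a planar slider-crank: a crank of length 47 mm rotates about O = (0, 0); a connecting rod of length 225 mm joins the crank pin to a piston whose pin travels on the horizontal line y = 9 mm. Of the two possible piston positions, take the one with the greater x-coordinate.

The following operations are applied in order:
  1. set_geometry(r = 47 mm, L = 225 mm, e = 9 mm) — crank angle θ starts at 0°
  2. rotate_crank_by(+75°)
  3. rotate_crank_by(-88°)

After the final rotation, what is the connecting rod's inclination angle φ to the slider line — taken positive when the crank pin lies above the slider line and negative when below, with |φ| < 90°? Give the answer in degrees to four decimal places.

-4.9905

set_geometry: r = 47 mm, L = 225 mm, e = 9 mm; θ ← 0°
rotate_crank_by(+75°): θ ← 0° +75° = 75°
rotate_crank_by(-88°): θ ← 75° -88° = -13°
crank pin P = (r cos θ, r sin θ) = (45.795393, -10.572700)
h = r sin θ − e = -10.572700 − 9 = -19.572700
sin φ = h / L = -19.572700 / 225 = -0.08698978
φ = arcsin(-0.08698978) = -4.990455°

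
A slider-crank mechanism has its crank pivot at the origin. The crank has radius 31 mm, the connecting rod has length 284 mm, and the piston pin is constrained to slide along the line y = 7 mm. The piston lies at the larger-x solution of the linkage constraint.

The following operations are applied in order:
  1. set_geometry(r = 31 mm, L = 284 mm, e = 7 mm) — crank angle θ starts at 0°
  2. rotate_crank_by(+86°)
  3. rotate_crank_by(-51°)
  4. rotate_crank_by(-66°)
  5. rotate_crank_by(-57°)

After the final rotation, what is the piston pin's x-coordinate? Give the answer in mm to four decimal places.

set_geometry: r = 31 mm, L = 284 mm, e = 7 mm; θ ← 0°
rotate_crank_by(+86°): θ ← 0° +86° = 86°
rotate_crank_by(-51°): θ ← 86° -51° = 35°
rotate_crank_by(-66°): θ ← 35° -66° = -31°
rotate_crank_by(-57°): θ ← -31° -57° = -88°
crank pin P = (r cos θ, r sin θ) = (1.081884, -30.981116)
h = r sin θ − e = -30.981116 − 7 = -37.981116
x = r cos θ + √(L² − h²) = 1.081884 + √(80656.0 − 1442.5651) = 1.081884 + 281.448814 = 282.530698

282.5307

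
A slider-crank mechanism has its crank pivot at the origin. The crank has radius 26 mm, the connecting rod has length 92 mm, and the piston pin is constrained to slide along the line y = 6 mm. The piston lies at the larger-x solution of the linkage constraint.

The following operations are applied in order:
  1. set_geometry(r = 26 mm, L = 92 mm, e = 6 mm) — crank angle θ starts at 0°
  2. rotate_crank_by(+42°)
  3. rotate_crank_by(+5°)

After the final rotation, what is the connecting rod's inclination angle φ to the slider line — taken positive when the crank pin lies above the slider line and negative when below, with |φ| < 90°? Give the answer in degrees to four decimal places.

8.1329

set_geometry: r = 26 mm, L = 92 mm, e = 6 mm; θ ← 0°
rotate_crank_by(+42°): θ ← 0° +42° = 42°
rotate_crank_by(+5°): θ ← 42° +5° = 47°
crank pin P = (r cos θ, r sin θ) = (17.731957, 19.015196)
h = r sin θ − e = 19.015196 − 6 = 13.015196
sin φ = h / L = 13.015196 / 92 = 0.14146952
φ = arcsin(0.14146952) = 8.132890°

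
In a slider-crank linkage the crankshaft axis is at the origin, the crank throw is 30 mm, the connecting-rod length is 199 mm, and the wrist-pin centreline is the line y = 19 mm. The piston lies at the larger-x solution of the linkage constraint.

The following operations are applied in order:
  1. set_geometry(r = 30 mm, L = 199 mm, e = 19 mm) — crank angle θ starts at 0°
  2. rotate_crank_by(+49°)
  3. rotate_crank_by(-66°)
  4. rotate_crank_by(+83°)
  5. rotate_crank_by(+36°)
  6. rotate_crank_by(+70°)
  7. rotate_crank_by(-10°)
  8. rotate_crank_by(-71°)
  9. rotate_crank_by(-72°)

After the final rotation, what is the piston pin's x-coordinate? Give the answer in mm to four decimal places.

227.1513

set_geometry: r = 30 mm, L = 199 mm, e = 19 mm; θ ← 0°
rotate_crank_by(+49°): θ ← 0° +49° = 49°
rotate_crank_by(-66°): θ ← 49° -66° = -17°
rotate_crank_by(+83°): θ ← -17° +83° = 66°
rotate_crank_by(+36°): θ ← 66° +36° = 102°
rotate_crank_by(+70°): θ ← 102° +70° = 172°
rotate_crank_by(-10°): θ ← 172° -10° = 162°
rotate_crank_by(-71°): θ ← 162° -71° = 91°
rotate_crank_by(-72°): θ ← 91° -72° = 19°
crank pin P = (r cos θ, r sin θ) = (28.365557, 9.767045)
h = r sin θ − e = 9.767045 − 19 = -9.232955
x = r cos θ + √(L² − h²) = 28.365557 + √(39601.0 − 85.2475) = 28.365557 + 198.785695 = 227.151252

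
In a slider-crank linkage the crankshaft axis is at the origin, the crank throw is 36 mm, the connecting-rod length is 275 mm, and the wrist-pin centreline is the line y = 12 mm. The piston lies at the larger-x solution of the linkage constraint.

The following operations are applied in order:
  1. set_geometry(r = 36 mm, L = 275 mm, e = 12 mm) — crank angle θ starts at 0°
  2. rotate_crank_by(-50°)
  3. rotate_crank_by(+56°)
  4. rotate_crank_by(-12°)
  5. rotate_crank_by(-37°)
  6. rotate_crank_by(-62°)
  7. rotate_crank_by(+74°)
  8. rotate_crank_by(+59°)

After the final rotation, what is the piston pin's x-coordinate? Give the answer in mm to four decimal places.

306.7424

set_geometry: r = 36 mm, L = 275 mm, e = 12 mm; θ ← 0°
rotate_crank_by(-50°): θ ← 0° -50° = -50°
rotate_crank_by(+56°): θ ← -50° +56° = 6°
rotate_crank_by(-12°): θ ← 6° -12° = -6°
rotate_crank_by(-37°): θ ← -6° -37° = -43°
rotate_crank_by(-62°): θ ← -43° -62° = -105°
rotate_crank_by(+74°): θ ← -105° +74° = -31°
rotate_crank_by(+59°): θ ← -31° +59° = 28°
crank pin P = (r cos θ, r sin θ) = (31.786113, 16.900976)
h = r sin θ − e = 16.900976 − 12 = 4.900976
x = r cos θ + √(L² − h²) = 31.786113 + √(75625.0 − 24.0196) = 31.786113 + 274.956325 = 306.742438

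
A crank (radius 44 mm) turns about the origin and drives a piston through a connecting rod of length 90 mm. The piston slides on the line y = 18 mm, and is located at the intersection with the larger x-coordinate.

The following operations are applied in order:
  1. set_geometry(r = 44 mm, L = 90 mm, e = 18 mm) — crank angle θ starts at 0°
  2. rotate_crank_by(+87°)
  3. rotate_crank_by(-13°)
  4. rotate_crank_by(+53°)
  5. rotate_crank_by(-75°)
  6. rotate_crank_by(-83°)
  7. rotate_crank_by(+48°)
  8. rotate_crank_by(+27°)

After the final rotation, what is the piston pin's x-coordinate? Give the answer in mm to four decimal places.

set_geometry: r = 44 mm, L = 90 mm, e = 18 mm; θ ← 0°
rotate_crank_by(+87°): θ ← 0° +87° = 87°
rotate_crank_by(-13°): θ ← 87° -13° = 74°
rotate_crank_by(+53°): θ ← 74° +53° = 127°
rotate_crank_by(-75°): θ ← 127° -75° = 52°
rotate_crank_by(-83°): θ ← 52° -83° = -31°
rotate_crank_by(+48°): θ ← -31° +48° = 17°
rotate_crank_by(+27°): θ ← 17° +27° = 44°
crank pin P = (r cos θ, r sin θ) = (31.650951, 30.564968)
h = r sin θ − e = 30.564968 − 18 = 12.564968
x = r cos θ + √(L² − h²) = 31.650951 + √(8100.0 − 157.8784) = 31.650951 + 89.118582 = 120.769533

120.7695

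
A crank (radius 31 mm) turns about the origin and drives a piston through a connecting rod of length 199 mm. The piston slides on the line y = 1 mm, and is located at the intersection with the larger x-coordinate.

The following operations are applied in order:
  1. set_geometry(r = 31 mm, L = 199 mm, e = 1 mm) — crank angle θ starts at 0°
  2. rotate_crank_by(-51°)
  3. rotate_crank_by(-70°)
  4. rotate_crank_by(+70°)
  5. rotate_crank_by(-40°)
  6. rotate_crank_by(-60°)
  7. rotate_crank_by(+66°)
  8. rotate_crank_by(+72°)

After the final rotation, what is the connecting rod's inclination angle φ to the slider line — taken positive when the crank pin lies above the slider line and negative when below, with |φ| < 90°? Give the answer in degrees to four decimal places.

set_geometry: r = 31 mm, L = 199 mm, e = 1 mm; θ ← 0°
rotate_crank_by(-51°): θ ← 0° -51° = -51°
rotate_crank_by(-70°): θ ← -51° -70° = -121°
rotate_crank_by(+70°): θ ← -121° +70° = -51°
rotate_crank_by(-40°): θ ← -51° -40° = -91°
rotate_crank_by(-60°): θ ← -91° -60° = -151°
rotate_crank_by(+66°): θ ← -151° +66° = -85°
rotate_crank_by(+72°): θ ← -85° +72° = -13°
crank pin P = (r cos θ, r sin θ) = (30.205472, -6.973483)
h = r sin θ − e = -6.973483 − 1 = -7.973483
sin φ = h / L = -7.973483 / 199 = -0.04006775
φ = arcsin(-0.04006775) = -2.296328°

-2.2963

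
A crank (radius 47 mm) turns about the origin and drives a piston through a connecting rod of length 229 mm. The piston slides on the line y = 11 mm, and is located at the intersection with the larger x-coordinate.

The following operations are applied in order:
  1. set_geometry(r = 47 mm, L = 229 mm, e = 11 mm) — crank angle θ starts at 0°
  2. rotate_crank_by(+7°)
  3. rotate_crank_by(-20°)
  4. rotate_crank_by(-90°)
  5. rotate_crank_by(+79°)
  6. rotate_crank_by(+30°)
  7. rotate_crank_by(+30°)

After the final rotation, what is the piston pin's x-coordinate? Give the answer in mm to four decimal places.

266.4195

set_geometry: r = 47 mm, L = 229 mm, e = 11 mm; θ ← 0°
rotate_crank_by(+7°): θ ← 0° +7° = 7°
rotate_crank_by(-20°): θ ← 7° -20° = -13°
rotate_crank_by(-90°): θ ← -13° -90° = -103°
rotate_crank_by(+79°): θ ← -103° +79° = -24°
rotate_crank_by(+30°): θ ← -24° +30° = 6°
rotate_crank_by(+30°): θ ← 6° +30° = 36°
crank pin P = (r cos θ, r sin θ) = (38.023799, 27.625907)
h = r sin θ − e = 27.625907 − 11 = 16.625907
x = r cos θ + √(L² − h²) = 38.023799 + √(52441.0 − 276.4208) = 38.023799 + 228.395664 = 266.419462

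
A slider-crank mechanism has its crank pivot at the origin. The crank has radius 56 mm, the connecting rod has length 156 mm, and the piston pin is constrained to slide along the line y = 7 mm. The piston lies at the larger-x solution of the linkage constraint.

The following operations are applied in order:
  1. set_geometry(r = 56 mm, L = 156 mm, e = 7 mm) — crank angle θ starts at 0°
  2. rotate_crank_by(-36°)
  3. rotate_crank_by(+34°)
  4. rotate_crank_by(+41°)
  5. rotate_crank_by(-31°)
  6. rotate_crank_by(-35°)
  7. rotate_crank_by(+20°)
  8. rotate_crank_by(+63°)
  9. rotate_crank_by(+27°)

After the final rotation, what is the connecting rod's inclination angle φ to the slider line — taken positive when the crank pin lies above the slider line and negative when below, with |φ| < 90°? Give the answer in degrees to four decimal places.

set_geometry: r = 56 mm, L = 156 mm, e = 7 mm; θ ← 0°
rotate_crank_by(-36°): θ ← 0° -36° = -36°
rotate_crank_by(+34°): θ ← -36° +34° = -2°
rotate_crank_by(+41°): θ ← -2° +41° = 39°
rotate_crank_by(-31°): θ ← 39° -31° = 8°
rotate_crank_by(-35°): θ ← 8° -35° = -27°
rotate_crank_by(+20°): θ ← -27° +20° = -7°
rotate_crank_by(+63°): θ ← -7° +63° = 56°
rotate_crank_by(+27°): θ ← 56° +27° = 83°
crank pin P = (r cos θ, r sin θ) = (6.824683, 55.582584)
h = r sin θ − e = 55.582584 − 7 = 48.582584
sin φ = h / L = 48.582584 / 156 = 0.31142682
φ = arcsin(0.31142682) = 18.145239°

18.1452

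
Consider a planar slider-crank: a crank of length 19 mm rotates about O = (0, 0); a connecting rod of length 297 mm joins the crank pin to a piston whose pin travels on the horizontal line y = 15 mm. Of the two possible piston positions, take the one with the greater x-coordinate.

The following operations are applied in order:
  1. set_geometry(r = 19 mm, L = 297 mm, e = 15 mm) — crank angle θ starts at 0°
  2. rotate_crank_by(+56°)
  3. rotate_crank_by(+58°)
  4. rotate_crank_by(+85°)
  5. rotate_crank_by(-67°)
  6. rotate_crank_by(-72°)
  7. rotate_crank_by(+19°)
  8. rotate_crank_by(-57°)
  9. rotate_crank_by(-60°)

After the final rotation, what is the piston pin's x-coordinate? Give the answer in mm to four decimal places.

310.7698

set_geometry: r = 19 mm, L = 297 mm, e = 15 mm; θ ← 0°
rotate_crank_by(+56°): θ ← 0° +56° = 56°
rotate_crank_by(+58°): θ ← 56° +58° = 114°
rotate_crank_by(+85°): θ ← 114° +85° = 199°
rotate_crank_by(-67°): θ ← 199° -67° = 132°
rotate_crank_by(-72°): θ ← 132° -72° = 60°
rotate_crank_by(+19°): θ ← 60° +19° = 79°
rotate_crank_by(-57°): θ ← 79° -57° = 22°
rotate_crank_by(-60°): θ ← 22° -60° = -38°
crank pin P = (r cos θ, r sin θ) = (14.972204, -11.697568)
h = r sin θ − e = -11.697568 − 15 = -26.697568
x = r cos θ + √(L² − h²) = 14.972204 + √(88209.0 − 712.7601) = 14.972204 + 295.797633 = 310.769838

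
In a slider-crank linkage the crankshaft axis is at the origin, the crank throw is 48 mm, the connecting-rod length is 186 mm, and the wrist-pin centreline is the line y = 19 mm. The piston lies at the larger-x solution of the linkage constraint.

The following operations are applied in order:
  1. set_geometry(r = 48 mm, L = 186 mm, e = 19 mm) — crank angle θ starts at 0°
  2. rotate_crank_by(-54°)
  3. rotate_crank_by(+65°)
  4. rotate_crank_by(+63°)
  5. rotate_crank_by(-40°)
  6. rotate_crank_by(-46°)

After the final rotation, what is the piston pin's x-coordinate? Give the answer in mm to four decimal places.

set_geometry: r = 48 mm, L = 186 mm, e = 19 mm; θ ← 0°
rotate_crank_by(-54°): θ ← 0° -54° = -54°
rotate_crank_by(+65°): θ ← -54° +65° = 11°
rotate_crank_by(+63°): θ ← 11° +63° = 74°
rotate_crank_by(-40°): θ ← 74° -40° = 34°
rotate_crank_by(-46°): θ ← 34° -46° = -12°
crank pin P = (r cos θ, r sin θ) = (46.951085, -9.979761)
h = r sin θ − e = -9.979761 − 19 = -28.979761
x = r cos θ + √(L² − h²) = 46.951085 + √(34596.0 − 839.8266) = 46.951085 + 183.728532 = 230.679617

230.6796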